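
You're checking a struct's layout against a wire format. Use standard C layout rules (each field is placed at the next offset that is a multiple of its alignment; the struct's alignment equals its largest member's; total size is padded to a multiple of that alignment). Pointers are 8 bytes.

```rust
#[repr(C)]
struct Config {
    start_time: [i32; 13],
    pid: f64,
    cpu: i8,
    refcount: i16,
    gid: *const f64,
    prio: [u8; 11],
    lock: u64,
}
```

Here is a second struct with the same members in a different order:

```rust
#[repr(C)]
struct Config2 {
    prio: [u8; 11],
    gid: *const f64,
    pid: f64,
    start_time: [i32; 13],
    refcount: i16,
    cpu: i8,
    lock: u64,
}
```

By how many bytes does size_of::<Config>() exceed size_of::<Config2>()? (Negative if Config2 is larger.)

@0: start_time [52B, align 4] → 52
+4 pad (align 8)
@56: pid [8B, align 8] → 64
@64: cpu [1B, align 1] → 65
+1 pad (align 2)
@66: refcount [2B, align 2] → 68
+4 pad (align 8)
@72: gid [8B, align 8] → 80
@80: prio [11B, align 1] → 91
+5 pad (align 8)
@96: lock [8B, align 8] → 104
size 104, align 8
— Config2 —
@0: prio [11B, align 1] → 11
+5 pad (align 8)
@16: gid [8B, align 8] → 24
@24: pid [8B, align 8] → 32
@32: start_time [52B, align 4] → 84
@84: refcount [2B, align 2] → 86
@86: cpu [1B, align 1] → 87
+1 pad (align 8)
@88: lock [8B, align 8] → 96
size 96, align 8
104 − 96 = 8

8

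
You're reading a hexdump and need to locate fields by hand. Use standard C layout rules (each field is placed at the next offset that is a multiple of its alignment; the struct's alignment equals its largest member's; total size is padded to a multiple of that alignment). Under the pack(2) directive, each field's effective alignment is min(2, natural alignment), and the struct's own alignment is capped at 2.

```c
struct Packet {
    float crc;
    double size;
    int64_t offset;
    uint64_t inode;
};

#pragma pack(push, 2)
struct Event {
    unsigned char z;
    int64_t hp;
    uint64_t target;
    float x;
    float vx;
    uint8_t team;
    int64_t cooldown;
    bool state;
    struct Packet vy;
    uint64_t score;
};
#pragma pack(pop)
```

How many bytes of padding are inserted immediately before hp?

1

Packet: 0..4  crc  (4B, 4-aligned); 4..8  -- padding (4B); 8..16  size  (8B, 8-aligned); 16..24  offset  (8B, 8-aligned); 24..32  inode  (8B, 8-aligned); sizeof = 32, alignof = 8
0..1  z  (1B, 1-aligned)
1..2  -- padding (1B)
2..10  hp  (8B, 2-aligned)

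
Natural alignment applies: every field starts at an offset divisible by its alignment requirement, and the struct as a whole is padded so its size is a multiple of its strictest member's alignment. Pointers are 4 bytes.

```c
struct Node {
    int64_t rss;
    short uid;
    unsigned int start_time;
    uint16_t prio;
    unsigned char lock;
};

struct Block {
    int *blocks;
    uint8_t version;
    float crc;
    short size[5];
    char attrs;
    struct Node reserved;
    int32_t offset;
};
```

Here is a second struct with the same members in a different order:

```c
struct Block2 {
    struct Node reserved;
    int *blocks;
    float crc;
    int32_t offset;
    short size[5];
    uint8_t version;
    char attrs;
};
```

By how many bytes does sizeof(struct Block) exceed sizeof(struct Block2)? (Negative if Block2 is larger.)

Node: rss at 0 (size 8, align 8) → ends 8; uid at 8 (size 2, align 2) → ends 10; pad 2 to align 4 for start_time; start_time at 12 (size 4, align 4) → ends 16; prio at 16 (size 2, align 2) → ends 18; lock at 18 (size 1, align 1) → ends 19; tail pad 5 to reach multiple of 8; total 24 bytes, alignment 8
blocks at 0 (size 4, align 4) → ends 4
version at 4 (size 1, align 1) → ends 5
pad 3 to align 4 for crc
crc at 8 (size 4, align 4) → ends 12
size at 12 (size 10, align 2) → ends 22
attrs at 22 (size 1, align 1) → ends 23
pad 1 to align 8 for reserved
reserved at 24 (size 24, align 8) → ends 48
offset at 48 (size 4, align 4) → ends 52
tail pad 4 to reach multiple of 8
total 56 bytes, alignment 8
— Block2 —
reserved at 0 (size 24, align 8) → ends 24
blocks at 24 (size 4, align 4) → ends 28
crc at 28 (size 4, align 4) → ends 32
offset at 32 (size 4, align 4) → ends 36
size at 36 (size 10, align 2) → ends 46
version at 46 (size 1, align 1) → ends 47
attrs at 47 (size 1, align 1) → ends 48
total 48 bytes, alignment 8
56 − 48 = 8

8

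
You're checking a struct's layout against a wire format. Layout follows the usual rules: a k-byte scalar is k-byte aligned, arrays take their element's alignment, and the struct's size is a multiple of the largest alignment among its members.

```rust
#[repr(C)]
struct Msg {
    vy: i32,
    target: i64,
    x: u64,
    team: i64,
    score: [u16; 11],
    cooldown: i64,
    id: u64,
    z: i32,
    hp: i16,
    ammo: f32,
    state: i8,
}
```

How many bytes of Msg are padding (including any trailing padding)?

11

@0: vy [4B, align 4] → 4
+4 pad (align 8)
@8: target [8B, align 8] → 16
@16: x [8B, align 8] → 24
@24: team [8B, align 8] → 32
@32: score [22B, align 2] → 54
+2 pad (align 8)
@56: cooldown [8B, align 8] → 64
@64: id [8B, align 8] → 72
@72: z [4B, align 4] → 76
@76: hp [2B, align 2] → 78
+2 pad (align 4)
@80: ammo [4B, align 4] → 84
@84: state [1B, align 1] → 85
+3 tail pad (align 8)
size 88, align 8
data bytes 77, size 88 → padding 11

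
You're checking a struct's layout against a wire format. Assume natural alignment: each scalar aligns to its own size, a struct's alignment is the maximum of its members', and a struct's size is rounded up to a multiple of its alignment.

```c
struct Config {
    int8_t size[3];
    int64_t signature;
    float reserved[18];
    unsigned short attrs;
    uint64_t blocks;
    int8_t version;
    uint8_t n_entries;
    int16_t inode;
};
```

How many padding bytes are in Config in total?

0..3  size  (3B, 1-aligned)
3..8  -- padding (5B)
8..16  signature  (8B, 8-aligned)
16..88  reserved  (72B, 4-aligned)
88..90  attrs  (2B, 2-aligned)
90..96  -- padding (6B)
96..104  blocks  (8B, 8-aligned)
104..105  version  (1B, 1-aligned)
105..106  n_entries  (1B, 1-aligned)
106..108  inode  (2B, 2-aligned)
108..112  -- tail padding (4B)
sizeof = 112, alignof = 8
data bytes 97, size 112 → padding 15

15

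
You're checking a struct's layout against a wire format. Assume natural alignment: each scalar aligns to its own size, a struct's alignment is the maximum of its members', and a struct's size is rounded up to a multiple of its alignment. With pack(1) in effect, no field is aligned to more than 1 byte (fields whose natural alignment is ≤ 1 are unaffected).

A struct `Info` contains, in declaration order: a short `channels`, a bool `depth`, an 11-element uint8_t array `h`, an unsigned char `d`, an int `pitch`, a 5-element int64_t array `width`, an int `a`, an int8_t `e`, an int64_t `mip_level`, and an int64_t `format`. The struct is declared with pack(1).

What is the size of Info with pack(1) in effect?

80

0..2  channels  (2B, 1-aligned)
2..3  depth  (1B, 1-aligned)
3..14  h  (11B, 1-aligned)
14..15  d  (1B, 1-aligned)
15..19  pitch  (4B, 1-aligned)
19..59  width  (40B, 1-aligned)
59..63  a  (4B, 1-aligned)
63..64  e  (1B, 1-aligned)
64..72  mip_level  (8B, 1-aligned)
72..80  format  (8B, 1-aligned)
sizeof = 80, alignof = 1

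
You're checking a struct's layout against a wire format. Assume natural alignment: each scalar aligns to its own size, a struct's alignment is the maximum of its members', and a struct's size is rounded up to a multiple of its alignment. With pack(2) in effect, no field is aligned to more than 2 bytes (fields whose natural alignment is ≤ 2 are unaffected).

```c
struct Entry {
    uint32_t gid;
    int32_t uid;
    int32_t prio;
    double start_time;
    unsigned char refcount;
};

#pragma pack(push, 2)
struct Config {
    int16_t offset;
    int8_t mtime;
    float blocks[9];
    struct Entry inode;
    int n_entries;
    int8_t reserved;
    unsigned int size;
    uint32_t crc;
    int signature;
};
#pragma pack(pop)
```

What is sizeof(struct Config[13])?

1170

Entry: 0..4  gid  (4B, 4-aligned); 4..8  uid  (4B, 4-aligned); 8..12  prio  (4B, 4-aligned); 12..16  -- padding (4B); 16..24  start_time  (8B, 8-aligned); 24..25  refcount  (1B, 1-aligned); 25..32  -- tail padding (7B); sizeof = 32, alignof = 8
0..2  offset  (2B, 2-aligned)
2..3  mtime  (1B, 1-aligned)
3..4  -- padding (1B)
4..40  blocks  (36B, 2-aligned)
40..72  inode  (32B, 2-aligned)
72..76  n_entries  (4B, 2-aligned)
76..77  reserved  (1B, 1-aligned)
77..78  -- padding (1B)
78..82  size  (4B, 2-aligned)
82..86  crc  (4B, 2-aligned)
86..90  signature  (4B, 2-aligned)
sizeof = 90, alignof = 2
array of 13: 13 × 90 = 1170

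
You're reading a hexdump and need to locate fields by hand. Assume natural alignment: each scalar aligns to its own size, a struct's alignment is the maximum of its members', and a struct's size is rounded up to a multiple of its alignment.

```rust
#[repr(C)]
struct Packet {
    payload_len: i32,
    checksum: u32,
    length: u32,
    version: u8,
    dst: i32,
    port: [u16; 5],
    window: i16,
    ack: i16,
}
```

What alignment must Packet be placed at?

4

member alignments: payload_len=4, checksum=4, length=4, version=1, dst=4, port=2, window=2, ack=2
max = 4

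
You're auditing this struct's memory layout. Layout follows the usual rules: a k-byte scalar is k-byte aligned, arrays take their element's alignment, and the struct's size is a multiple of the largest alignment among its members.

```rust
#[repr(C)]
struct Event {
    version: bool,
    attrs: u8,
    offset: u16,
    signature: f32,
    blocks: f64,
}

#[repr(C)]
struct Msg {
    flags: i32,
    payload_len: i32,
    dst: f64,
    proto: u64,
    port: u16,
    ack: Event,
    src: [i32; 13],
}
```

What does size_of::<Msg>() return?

Event: version at 0 (size 1, align 1) → ends 1; attrs at 1 (size 1, align 1) → ends 2; offset at 2 (size 2, align 2) → ends 4; signature at 4 (size 4, align 4) → ends 8; blocks at 8 (size 8, align 8) → ends 16; total 16 bytes, alignment 8
flags at 0 (size 4, align 4) → ends 4
payload_len at 4 (size 4, align 4) → ends 8
dst at 8 (size 8, align 8) → ends 16
proto at 16 (size 8, align 8) → ends 24
port at 24 (size 2, align 2) → ends 26
pad 6 to align 8 for ack
ack at 32 (size 16, align 8) → ends 48
src at 48 (size 52, align 4) → ends 100
tail pad 4 to reach multiple of 8
total 104 bytes, alignment 8

104 bytes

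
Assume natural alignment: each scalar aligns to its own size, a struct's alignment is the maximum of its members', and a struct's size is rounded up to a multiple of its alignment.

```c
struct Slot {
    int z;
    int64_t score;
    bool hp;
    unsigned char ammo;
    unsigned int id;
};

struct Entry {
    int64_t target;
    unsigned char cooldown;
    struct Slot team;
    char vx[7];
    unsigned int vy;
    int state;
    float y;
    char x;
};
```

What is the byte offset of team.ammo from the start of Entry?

33

Slot: z at 0 (size 4, align 4) → ends 4; pad 4 to align 8 for score; score at 8 (size 8, align 8) → ends 16; hp at 16 (size 1, align 1) → ends 17; ammo at 17 (size 1, align 1) → ends 18; pad 2 to align 4 for id; id at 20 (size 4, align 4) → ends 24; total 24 bytes, alignment 8
target at 0 (size 8, align 8) → ends 8
cooldown at 8 (size 1, align 1) → ends 9
pad 7 to align 8 for team
team at 16 (size 24, align 8) → ends 40
within Slot: ammo at 17
16 + 17 = 33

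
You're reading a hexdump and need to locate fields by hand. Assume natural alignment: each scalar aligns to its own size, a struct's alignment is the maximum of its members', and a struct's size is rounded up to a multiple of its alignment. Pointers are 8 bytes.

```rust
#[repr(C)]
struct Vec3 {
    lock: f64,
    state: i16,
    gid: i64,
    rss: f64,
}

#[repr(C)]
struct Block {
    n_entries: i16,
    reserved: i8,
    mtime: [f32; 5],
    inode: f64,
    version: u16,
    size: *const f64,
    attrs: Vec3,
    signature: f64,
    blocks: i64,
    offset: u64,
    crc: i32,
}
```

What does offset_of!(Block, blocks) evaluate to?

88

Vec3: 0..8  lock  (8B, 8-aligned); 8..10  state  (2B, 2-aligned); 10..16  -- padding (6B); 16..24  gid  (8B, 8-aligned); 24..32  rss  (8B, 8-aligned); sizeof = 32, alignof = 8
0..2  n_entries  (2B, 2-aligned)
2..3  reserved  (1B, 1-aligned)
3..4  -- padding (1B)
4..24  mtime  (20B, 4-aligned)
24..32  inode  (8B, 8-aligned)
32..34  version  (2B, 2-aligned)
34..40  -- padding (6B)
40..48  size  (8B, 8-aligned)
48..80  attrs  (32B, 8-aligned)
80..88  signature  (8B, 8-aligned)
88..96  blocks  (8B, 8-aligned)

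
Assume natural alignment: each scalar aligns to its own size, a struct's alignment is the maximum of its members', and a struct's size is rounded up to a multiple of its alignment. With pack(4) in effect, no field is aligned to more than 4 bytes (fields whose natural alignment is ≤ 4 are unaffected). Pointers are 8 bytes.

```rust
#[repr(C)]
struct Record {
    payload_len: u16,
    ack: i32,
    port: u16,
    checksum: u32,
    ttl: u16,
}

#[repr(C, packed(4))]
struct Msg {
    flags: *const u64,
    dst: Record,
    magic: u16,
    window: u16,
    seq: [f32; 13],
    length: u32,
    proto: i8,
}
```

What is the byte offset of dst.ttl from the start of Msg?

24

Record: @0: payload_len [2B, align 2] → 2; +2 pad (align 4); @4: ack [4B, align 4] → 8; @8: port [2B, align 2] → 10; +2 pad (align 4); @12: checksum [4B, align 4] → 16; @16: ttl [2B, align 2] → 18; +2 tail pad (align 4); size 20, align 4
@0: flags [8B, align 4] → 8
@8: dst [20B, align 4] → 28
within Record: ttl at 16
8 + 16 = 24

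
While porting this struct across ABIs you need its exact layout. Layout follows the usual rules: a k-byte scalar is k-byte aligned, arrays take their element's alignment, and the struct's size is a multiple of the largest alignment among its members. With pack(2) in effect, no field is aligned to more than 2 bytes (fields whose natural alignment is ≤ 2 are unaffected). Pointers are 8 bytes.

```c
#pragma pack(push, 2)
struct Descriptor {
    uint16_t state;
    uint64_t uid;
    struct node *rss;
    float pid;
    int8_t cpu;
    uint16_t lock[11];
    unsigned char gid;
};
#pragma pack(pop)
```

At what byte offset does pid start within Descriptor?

0..2  state  (2B, 2-aligned)
2..10  uid  (8B, 2-aligned)
10..18  rss  (8B, 2-aligned)
18..22  pid  (4B, 2-aligned)

18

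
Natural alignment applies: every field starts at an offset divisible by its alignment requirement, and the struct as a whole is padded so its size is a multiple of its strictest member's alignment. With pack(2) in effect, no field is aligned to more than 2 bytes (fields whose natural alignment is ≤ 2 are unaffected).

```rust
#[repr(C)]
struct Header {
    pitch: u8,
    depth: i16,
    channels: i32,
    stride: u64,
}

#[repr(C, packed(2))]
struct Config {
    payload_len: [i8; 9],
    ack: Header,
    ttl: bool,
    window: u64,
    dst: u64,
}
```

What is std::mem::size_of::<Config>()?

44

Header: pitch at 0 (size 1, align 1) → ends 1; pad 1 to align 2 for depth; depth at 2 (size 2, align 2) → ends 4; channels at 4 (size 4, align 4) → ends 8; stride at 8 (size 8, align 8) → ends 16; total 16 bytes, alignment 8
payload_len at 0 (size 9, align 1) → ends 9
pad 1 to align 2 for ack
ack at 10 (size 16, align 2) → ends 26
ttl at 26 (size 1, align 1) → ends 27
pad 1 to align 2 for window
window at 28 (size 8, align 2) → ends 36
dst at 36 (size 8, align 2) → ends 44
total 44 bytes, alignment 2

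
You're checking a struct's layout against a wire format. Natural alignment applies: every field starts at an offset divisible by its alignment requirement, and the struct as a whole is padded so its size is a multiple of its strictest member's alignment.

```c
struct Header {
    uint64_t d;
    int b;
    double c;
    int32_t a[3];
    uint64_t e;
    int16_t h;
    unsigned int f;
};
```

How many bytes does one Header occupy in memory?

56

0..8  d  (8B, 8-aligned)
8..12  b  (4B, 4-aligned)
12..16  -- padding (4B)
16..24  c  (8B, 8-aligned)
24..36  a  (12B, 4-aligned)
36..40  -- padding (4B)
40..48  e  (8B, 8-aligned)
48..50  h  (2B, 2-aligned)
50..52  -- padding (2B)
52..56  f  (4B, 4-aligned)
sizeof = 56, alignof = 8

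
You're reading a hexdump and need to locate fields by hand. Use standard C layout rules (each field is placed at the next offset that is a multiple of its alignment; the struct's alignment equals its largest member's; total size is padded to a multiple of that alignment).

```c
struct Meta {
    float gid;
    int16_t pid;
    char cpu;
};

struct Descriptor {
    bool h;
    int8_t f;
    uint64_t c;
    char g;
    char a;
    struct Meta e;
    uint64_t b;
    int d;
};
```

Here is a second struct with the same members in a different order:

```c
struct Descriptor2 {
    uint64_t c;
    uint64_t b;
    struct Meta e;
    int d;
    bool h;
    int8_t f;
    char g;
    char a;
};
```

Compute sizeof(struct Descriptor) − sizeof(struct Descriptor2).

Meta: 0..4  gid  (4B, 4-aligned); 4..6  pid  (2B, 2-aligned); 6..7  cpu  (1B, 1-aligned); 7..8  -- tail padding (1B); sizeof = 8, alignof = 4
0..1  h  (1B, 1-aligned)
1..2  f  (1B, 1-aligned)
2..8  -- padding (6B)
8..16  c  (8B, 8-aligned)
16..17  g  (1B, 1-aligned)
17..18  a  (1B, 1-aligned)
18..20  -- padding (2B)
20..28  e  (8B, 4-aligned)
28..32  -- padding (4B)
32..40  b  (8B, 8-aligned)
40..44  d  (4B, 4-aligned)
44..48  -- tail padding (4B)
sizeof = 48, alignof = 8
— Descriptor2 —
0..8  c  (8B, 8-aligned)
8..16  b  (8B, 8-aligned)
16..24  e  (8B, 4-aligned)
24..28  d  (4B, 4-aligned)
28..29  h  (1B, 1-aligned)
29..30  f  (1B, 1-aligned)
30..31  g  (1B, 1-aligned)
31..32  a  (1B, 1-aligned)
sizeof = 32, alignof = 8
48 − 32 = 16

16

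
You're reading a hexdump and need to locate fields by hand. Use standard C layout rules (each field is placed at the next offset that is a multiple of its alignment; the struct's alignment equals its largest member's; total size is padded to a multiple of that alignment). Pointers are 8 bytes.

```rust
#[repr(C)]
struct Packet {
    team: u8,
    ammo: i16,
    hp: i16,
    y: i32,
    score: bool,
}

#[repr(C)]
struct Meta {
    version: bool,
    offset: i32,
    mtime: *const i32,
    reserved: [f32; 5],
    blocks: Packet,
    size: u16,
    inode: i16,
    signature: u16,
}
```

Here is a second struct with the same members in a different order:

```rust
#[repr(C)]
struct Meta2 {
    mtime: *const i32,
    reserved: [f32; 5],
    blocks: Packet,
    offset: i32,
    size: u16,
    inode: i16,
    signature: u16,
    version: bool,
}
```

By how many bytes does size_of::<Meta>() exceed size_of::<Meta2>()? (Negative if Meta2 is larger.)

8

Packet: team at 0 (size 1, align 1) → ends 1; pad 1 to align 2 for ammo; ammo at 2 (size 2, align 2) → ends 4; hp at 4 (size 2, align 2) → ends 6; pad 2 to align 4 for y; y at 8 (size 4, align 4) → ends 12; score at 12 (size 1, align 1) → ends 13; tail pad 3 to reach multiple of 4; total 16 bytes, alignment 4
version at 0 (size 1, align 1) → ends 1
pad 3 to align 4 for offset
offset at 4 (size 4, align 4) → ends 8
mtime at 8 (size 8, align 8) → ends 16
reserved at 16 (size 20, align 4) → ends 36
blocks at 36 (size 16, align 4) → ends 52
size at 52 (size 2, align 2) → ends 54
inode at 54 (size 2, align 2) → ends 56
signature at 56 (size 2, align 2) → ends 58
tail pad 6 to reach multiple of 8
total 64 bytes, alignment 8
— Meta2 —
mtime at 0 (size 8, align 8) → ends 8
reserved at 8 (size 20, align 4) → ends 28
blocks at 28 (size 16, align 4) → ends 44
offset at 44 (size 4, align 4) → ends 48
size at 48 (size 2, align 2) → ends 50
inode at 50 (size 2, align 2) → ends 52
signature at 52 (size 2, align 2) → ends 54
version at 54 (size 1, align 1) → ends 55
tail pad 1 to reach multiple of 8
total 56 bytes, alignment 8
64 − 56 = 8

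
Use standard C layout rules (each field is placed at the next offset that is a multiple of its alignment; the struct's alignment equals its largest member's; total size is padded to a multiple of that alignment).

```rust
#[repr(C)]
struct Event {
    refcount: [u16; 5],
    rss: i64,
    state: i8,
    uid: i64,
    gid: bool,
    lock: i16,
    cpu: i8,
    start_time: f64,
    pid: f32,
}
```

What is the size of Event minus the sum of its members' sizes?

0..10  refcount  (10B, 2-aligned)
10..16  -- padding (6B)
16..24  rss  (8B, 8-aligned)
24..25  state  (1B, 1-aligned)
25..32  -- padding (7B)
32..40  uid  (8B, 8-aligned)
40..41  gid  (1B, 1-aligned)
41..42  -- padding (1B)
42..44  lock  (2B, 2-aligned)
44..45  cpu  (1B, 1-aligned)
45..48  -- padding (3B)
48..56  start_time  (8B, 8-aligned)
56..60  pid  (4B, 4-aligned)
60..64  -- tail padding (4B)
sizeof = 64, alignof = 8
data bytes 43, size 64 → padding 21

21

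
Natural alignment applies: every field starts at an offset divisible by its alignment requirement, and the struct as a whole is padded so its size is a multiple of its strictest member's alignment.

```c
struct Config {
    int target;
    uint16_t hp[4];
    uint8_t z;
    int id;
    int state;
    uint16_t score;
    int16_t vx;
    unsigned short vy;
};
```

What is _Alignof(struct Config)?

4

member alignments: target=4, hp=2, z=1, id=4, state=4, score=2, vx=2, vy=2
max = 4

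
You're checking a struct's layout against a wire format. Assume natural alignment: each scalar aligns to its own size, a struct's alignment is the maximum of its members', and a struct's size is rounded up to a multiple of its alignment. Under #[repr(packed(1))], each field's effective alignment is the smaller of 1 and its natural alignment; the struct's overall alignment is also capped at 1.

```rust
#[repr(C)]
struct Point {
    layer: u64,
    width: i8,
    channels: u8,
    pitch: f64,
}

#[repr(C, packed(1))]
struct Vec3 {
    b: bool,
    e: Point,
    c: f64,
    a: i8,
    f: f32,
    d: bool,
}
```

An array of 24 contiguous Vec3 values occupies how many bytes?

Point: 0..8  layer  (8B, 8-aligned); 8..9  width  (1B, 1-aligned); 9..10  channels  (1B, 1-aligned); 10..16  -- padding (6B); 16..24  pitch  (8B, 8-aligned); sizeof = 24, alignof = 8
0..1  b  (1B, 1-aligned)
1..25  e  (24B, 1-aligned)
25..33  c  (8B, 1-aligned)
33..34  a  (1B, 1-aligned)
34..38  f  (4B, 1-aligned)
38..39  d  (1B, 1-aligned)
sizeof = 39, alignof = 1
array of 24: 24 × 39 = 936

936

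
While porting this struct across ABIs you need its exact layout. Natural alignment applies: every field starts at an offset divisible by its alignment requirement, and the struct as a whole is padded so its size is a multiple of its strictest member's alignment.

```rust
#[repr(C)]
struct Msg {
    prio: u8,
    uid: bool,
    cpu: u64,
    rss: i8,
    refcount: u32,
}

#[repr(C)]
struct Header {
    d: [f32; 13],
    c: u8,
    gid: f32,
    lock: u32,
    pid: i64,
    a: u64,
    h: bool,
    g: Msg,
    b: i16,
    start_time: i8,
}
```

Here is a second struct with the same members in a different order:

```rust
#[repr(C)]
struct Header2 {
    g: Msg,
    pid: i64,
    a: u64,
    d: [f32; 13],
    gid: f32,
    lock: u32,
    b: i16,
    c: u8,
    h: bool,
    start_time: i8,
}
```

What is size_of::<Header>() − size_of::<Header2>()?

Msg: 0..1  prio  (1B, 1-aligned); 1..2  uid  (1B, 1-aligned); 2..8  -- padding (6B); 8..16  cpu  (8B, 8-aligned); 16..17  rss  (1B, 1-aligned); 17..20  -- padding (3B); 20..24  refcount  (4B, 4-aligned); sizeof = 24, alignof = 8
0..52  d  (52B, 4-aligned)
52..53  c  (1B, 1-aligned)
53..56  -- padding (3B)
56..60  gid  (4B, 4-aligned)
60..64  lock  (4B, 4-aligned)
64..72  pid  (8B, 8-aligned)
72..80  a  (8B, 8-aligned)
80..81  h  (1B, 1-aligned)
81..88  -- padding (7B)
88..112  g  (24B, 8-aligned)
112..114  b  (2B, 2-aligned)
114..115  start_time  (1B, 1-aligned)
115..120  -- tail padding (5B)
sizeof = 120, alignof = 8
— Header2 —
0..24  g  (24B, 8-aligned)
24..32  pid  (8B, 8-aligned)
32..40  a  (8B, 8-aligned)
40..92  d  (52B, 4-aligned)
92..96  gid  (4B, 4-aligned)
96..100  lock  (4B, 4-aligned)
100..102  b  (2B, 2-aligned)
102..103  c  (1B, 1-aligned)
103..104  h  (1B, 1-aligned)
104..105  start_time  (1B, 1-aligned)
105..112  -- tail padding (7B)
sizeof = 112, alignof = 8
120 − 112 = 8

8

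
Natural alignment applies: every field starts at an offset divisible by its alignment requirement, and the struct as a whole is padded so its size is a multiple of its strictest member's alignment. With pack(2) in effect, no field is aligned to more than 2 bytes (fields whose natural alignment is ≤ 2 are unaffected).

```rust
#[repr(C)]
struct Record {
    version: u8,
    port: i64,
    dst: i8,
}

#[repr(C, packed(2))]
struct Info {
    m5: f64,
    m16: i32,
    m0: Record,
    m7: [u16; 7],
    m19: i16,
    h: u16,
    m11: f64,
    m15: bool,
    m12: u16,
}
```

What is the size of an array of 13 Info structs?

858

Record: @0: version [1B, align 1] → 1; +7 pad (align 8); @8: port [8B, align 8] → 16; @16: dst [1B, align 1] → 17; +7 tail pad (align 8); size 24, align 8
@0: m5 [8B, align 2] → 8
@8: m16 [4B, align 2] → 12
@12: m0 [24B, align 2] → 36
@36: m7 [14B, align 2] → 50
@50: m19 [2B, align 2] → 52
@52: h [2B, align 2] → 54
@54: m11 [8B, align 2] → 62
@62: m15 [1B, align 1] → 63
+1 pad (align 2)
@64: m12 [2B, align 2] → 66
size 66, align 2
array of 13: 13 × 66 = 858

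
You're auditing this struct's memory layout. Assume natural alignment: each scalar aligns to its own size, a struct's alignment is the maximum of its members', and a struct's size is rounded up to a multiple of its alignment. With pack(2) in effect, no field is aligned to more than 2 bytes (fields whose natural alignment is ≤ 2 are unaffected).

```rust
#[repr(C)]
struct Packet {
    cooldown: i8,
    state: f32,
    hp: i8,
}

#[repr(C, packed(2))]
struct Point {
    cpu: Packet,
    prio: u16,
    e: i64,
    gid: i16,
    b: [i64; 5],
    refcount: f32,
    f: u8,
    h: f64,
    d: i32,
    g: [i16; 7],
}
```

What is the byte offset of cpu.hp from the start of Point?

Packet: 0..1  cooldown  (1B, 1-aligned); 1..4  -- padding (3B); 4..8  state  (4B, 4-aligned); 8..9  hp  (1B, 1-aligned); 9..12  -- tail padding (3B); sizeof = 12, alignof = 4
0..12  cpu  (12B, 2-aligned)
within Packet: hp at 8
0 + 8 = 8

8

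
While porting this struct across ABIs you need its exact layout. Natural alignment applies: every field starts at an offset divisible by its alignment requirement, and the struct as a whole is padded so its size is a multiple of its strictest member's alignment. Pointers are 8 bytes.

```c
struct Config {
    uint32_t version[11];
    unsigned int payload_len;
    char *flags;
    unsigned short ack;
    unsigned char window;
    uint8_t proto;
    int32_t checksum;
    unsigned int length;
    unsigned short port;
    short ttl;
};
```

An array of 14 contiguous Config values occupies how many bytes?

@0: version [44B, align 4] → 44
@44: payload_len [4B, align 4] → 48
@48: flags [8B, align 8] → 56
@56: ack [2B, align 2] → 58
@58: window [1B, align 1] → 59
@59: proto [1B, align 1] → 60
@60: checksum [4B, align 4] → 64
@64: length [4B, align 4] → 68
@68: port [2B, align 2] → 70
@70: ttl [2B, align 2] → 72
size 72, align 8
array of 14: 14 × 72 = 1008

1008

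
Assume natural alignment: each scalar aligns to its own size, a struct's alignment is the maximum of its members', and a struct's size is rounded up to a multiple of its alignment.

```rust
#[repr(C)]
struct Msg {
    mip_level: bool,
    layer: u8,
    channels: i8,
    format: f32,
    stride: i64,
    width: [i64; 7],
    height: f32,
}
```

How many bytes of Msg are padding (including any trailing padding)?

@0: mip_level [1B, align 1] → 1
@1: layer [1B, align 1] → 2
@2: channels [1B, align 1] → 3
+1 pad (align 4)
@4: format [4B, align 4] → 8
@8: stride [8B, align 8] → 16
@16: width [56B, align 8] → 72
@72: height [4B, align 4] → 76
+4 tail pad (align 8)
size 80, align 8
data bytes 75, size 80 → padding 5

5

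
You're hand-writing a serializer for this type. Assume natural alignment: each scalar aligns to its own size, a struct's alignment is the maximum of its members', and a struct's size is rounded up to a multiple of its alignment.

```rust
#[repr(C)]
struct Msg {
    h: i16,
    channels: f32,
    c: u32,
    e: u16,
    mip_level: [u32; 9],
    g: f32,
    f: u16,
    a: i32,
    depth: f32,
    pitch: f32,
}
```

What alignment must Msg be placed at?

4

member alignments: h=2, channels=4, c=4, e=2, mip_level=4, g=4, f=2, a=4, depth=4, pitch=4
max = 4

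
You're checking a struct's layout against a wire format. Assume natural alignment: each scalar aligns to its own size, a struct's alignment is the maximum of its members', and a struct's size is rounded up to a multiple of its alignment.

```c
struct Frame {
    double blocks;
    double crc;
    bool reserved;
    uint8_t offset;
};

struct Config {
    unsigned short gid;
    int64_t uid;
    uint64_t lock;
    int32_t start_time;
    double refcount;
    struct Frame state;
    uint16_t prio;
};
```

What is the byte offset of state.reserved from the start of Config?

Frame: blocks at 0 (size 8, align 8) → ends 8; crc at 8 (size 8, align 8) → ends 16; reserved at 16 (size 1, align 1) → ends 17; offset at 17 (size 1, align 1) → ends 18; tail pad 6 to reach multiple of 8; total 24 bytes, alignment 8
gid at 0 (size 2, align 2) → ends 2
pad 6 to align 8 for uid
uid at 8 (size 8, align 8) → ends 16
lock at 16 (size 8, align 8) → ends 24
start_time at 24 (size 4, align 4) → ends 28
pad 4 to align 8 for refcount
refcount at 32 (size 8, align 8) → ends 40
state at 40 (size 24, align 8) → ends 64
within Frame: reserved at 16
40 + 16 = 56

56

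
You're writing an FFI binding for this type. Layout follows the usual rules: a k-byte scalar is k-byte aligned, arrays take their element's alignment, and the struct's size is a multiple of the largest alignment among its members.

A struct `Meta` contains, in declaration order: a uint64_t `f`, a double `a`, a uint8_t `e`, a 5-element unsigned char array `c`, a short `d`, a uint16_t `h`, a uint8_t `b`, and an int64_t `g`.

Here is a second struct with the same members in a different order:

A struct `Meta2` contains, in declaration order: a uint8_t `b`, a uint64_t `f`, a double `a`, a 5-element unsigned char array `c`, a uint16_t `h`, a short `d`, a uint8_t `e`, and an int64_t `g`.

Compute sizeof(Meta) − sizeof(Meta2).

-8

f at 0 (size 8, align 8) → ends 8
a at 8 (size 8, align 8) → ends 16
e at 16 (size 1, align 1) → ends 17
c at 17 (size 5, align 1) → ends 22
d at 22 (size 2, align 2) → ends 24
h at 24 (size 2, align 2) → ends 26
b at 26 (size 1, align 1) → ends 27
pad 5 to align 8 for g
g at 32 (size 8, align 8) → ends 40
total 40 bytes, alignment 8
— Meta2 —
b at 0 (size 1, align 1) → ends 1
pad 7 to align 8 for f
f at 8 (size 8, align 8) → ends 16
a at 16 (size 8, align 8) → ends 24
c at 24 (size 5, align 1) → ends 29
pad 1 to align 2 for h
h at 30 (size 2, align 2) → ends 32
d at 32 (size 2, align 2) → ends 34
e at 34 (size 1, align 1) → ends 35
pad 5 to align 8 for g
g at 40 (size 8, align 8) → ends 48
total 48 bytes, alignment 8
40 − 48 = -8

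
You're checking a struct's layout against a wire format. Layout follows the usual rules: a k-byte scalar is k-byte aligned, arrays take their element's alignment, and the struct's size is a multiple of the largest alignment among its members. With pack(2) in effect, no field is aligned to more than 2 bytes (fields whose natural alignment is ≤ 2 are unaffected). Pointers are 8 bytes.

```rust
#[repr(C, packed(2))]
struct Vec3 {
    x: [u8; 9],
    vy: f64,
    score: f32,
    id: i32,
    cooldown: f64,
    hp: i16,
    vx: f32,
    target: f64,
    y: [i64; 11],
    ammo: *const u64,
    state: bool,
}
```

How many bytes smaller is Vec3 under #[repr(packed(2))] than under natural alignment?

natural layout:
  x at 0 (size 9, align 1) → ends 9
  pad 7 to align 8 for vy
  vy at 16 (size 8, align 8) → ends 24
  score at 24 (size 4, align 4) → ends 28
  id at 28 (size 4, align 4) → ends 32
  cooldown at 32 (size 8, align 8) → ends 40
  hp at 40 (size 2, align 2) → ends 42
  pad 2 to align 4 for vx
  vx at 44 (size 4, align 4) → ends 48
  target at 48 (size 8, align 8) → ends 56
  y at 56 (size 88, align 8) → ends 144
  ammo at 144 (size 8, align 8) → ends 152
  state at 152 (size 1, align 1) → ends 153
  tail pad 7 to reach multiple of 8
  total 160 bytes, alignment 8
packed(2) layout:
  x at 0 (size 9, align 1) → ends 9
  pad 1 to align 2 for vy
  vy at 10 (size 8, align 2) → ends 18
  score at 18 (size 4, align 2) → ends 22
  id at 22 (size 4, align 2) → ends 26
  cooldown at 26 (size 8, align 2) → ends 34
  hp at 34 (size 2, align 2) → ends 36
  vx at 36 (size 4, align 2) → ends 40
  target at 40 (size 8, align 2) → ends 48
  y at 48 (size 88, align 2) → ends 136
  ammo at 136 (size 8, align 2) → ends 144
  state at 144 (size 1, align 1) → ends 145
  tail pad 1 to reach multiple of 2
  total 146 bytes, alignment 2
160 − 146 = 14

14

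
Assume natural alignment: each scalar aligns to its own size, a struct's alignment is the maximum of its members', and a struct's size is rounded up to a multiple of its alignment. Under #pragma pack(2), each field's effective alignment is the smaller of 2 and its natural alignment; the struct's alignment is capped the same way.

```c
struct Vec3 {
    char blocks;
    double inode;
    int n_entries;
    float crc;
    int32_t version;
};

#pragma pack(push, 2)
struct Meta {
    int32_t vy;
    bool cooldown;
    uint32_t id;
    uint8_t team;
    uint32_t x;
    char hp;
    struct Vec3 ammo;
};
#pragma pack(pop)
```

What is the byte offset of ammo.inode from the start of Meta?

Vec3: @0: blocks [1B, align 1] → 1; +7 pad (align 8); @8: inode [8B, align 8] → 16; @16: n_entries [4B, align 4] → 20; @20: crc [4B, align 4] → 24; @24: version [4B, align 4] → 28; +4 tail pad (align 8); size 32, align 8
@0: vy [4B, align 2] → 4
@4: cooldown [1B, align 1] → 5
+1 pad (align 2)
@6: id [4B, align 2] → 10
@10: team [1B, align 1] → 11
+1 pad (align 2)
@12: x [4B, align 2] → 16
@16: hp [1B, align 1] → 17
+1 pad (align 2)
@18: ammo [32B, align 2] → 50
within Vec3: inode at 8
18 + 8 = 26

26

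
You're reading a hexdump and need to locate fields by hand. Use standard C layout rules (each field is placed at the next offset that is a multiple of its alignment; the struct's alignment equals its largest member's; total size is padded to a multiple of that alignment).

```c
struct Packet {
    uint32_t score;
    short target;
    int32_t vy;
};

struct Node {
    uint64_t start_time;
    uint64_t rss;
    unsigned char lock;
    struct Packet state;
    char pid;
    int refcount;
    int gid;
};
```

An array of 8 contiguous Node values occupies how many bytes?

384

Packet: 0..4  score  (4B, 4-aligned); 4..6  target  (2B, 2-aligned); 6..8  -- padding (2B); 8..12  vy  (4B, 4-aligned); sizeof = 12, alignof = 4
0..8  start_time  (8B, 8-aligned)
8..16  rss  (8B, 8-aligned)
16..17  lock  (1B, 1-aligned)
17..20  -- padding (3B)
20..32  state  (12B, 4-aligned)
32..33  pid  (1B, 1-aligned)
33..36  -- padding (3B)
36..40  refcount  (4B, 4-aligned)
40..44  gid  (4B, 4-aligned)
44..48  -- tail padding (4B)
sizeof = 48, alignof = 8
array of 8: 8 × 48 = 384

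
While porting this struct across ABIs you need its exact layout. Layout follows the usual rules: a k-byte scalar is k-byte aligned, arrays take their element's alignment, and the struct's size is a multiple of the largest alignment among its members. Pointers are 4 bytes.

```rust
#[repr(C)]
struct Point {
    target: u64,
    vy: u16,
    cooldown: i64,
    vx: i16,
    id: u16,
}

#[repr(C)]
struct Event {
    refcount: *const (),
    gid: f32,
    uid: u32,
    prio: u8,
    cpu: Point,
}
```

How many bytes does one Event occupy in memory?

48

Point: target at 0 (size 8, align 8) → ends 8; vy at 8 (size 2, align 2) → ends 10; pad 6 to align 8 for cooldown; cooldown at 16 (size 8, align 8) → ends 24; vx at 24 (size 2, align 2) → ends 26; id at 26 (size 2, align 2) → ends 28; tail pad 4 to reach multiple of 8; total 32 bytes, alignment 8
refcount at 0 (size 4, align 4) → ends 4
gid at 4 (size 4, align 4) → ends 8
uid at 8 (size 4, align 4) → ends 12
prio at 12 (size 1, align 1) → ends 13
pad 3 to align 8 for cpu
cpu at 16 (size 32, align 8) → ends 48
total 48 bytes, alignment 8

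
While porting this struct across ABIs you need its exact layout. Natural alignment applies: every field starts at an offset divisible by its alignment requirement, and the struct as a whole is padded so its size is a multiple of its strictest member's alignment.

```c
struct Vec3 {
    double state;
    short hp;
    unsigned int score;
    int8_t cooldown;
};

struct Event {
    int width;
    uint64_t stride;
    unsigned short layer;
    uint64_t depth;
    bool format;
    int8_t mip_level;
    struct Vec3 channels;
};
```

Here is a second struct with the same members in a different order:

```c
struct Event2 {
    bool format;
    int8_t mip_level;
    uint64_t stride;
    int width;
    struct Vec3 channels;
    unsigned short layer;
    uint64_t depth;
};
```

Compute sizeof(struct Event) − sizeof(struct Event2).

Vec3: 0..8  state  (8B, 8-aligned); 8..10  hp  (2B, 2-aligned); 10..12  -- padding (2B); 12..16  score  (4B, 4-aligned); 16..17  cooldown  (1B, 1-aligned); 17..24  -- tail padding (7B); sizeof = 24, alignof = 8
0..4  width  (4B, 4-aligned)
4..8  -- padding (4B)
8..16  stride  (8B, 8-aligned)
16..18  layer  (2B, 2-aligned)
18..24  -- padding (6B)
24..32  depth  (8B, 8-aligned)
32..33  format  (1B, 1-aligned)
33..34  mip_level  (1B, 1-aligned)
34..40  -- padding (6B)
40..64  channels  (24B, 8-aligned)
sizeof = 64, alignof = 8
— Event2 —
0..1  format  (1B, 1-aligned)
1..2  mip_level  (1B, 1-aligned)
2..8  -- padding (6B)
8..16  stride  (8B, 8-aligned)
16..20  width  (4B, 4-aligned)
20..24  -- padding (4B)
24..48  channels  (24B, 8-aligned)
48..50  layer  (2B, 2-aligned)
50..56  -- padding (6B)
56..64  depth  (8B, 8-aligned)
sizeof = 64, alignof = 8
64 − 64 = 0

0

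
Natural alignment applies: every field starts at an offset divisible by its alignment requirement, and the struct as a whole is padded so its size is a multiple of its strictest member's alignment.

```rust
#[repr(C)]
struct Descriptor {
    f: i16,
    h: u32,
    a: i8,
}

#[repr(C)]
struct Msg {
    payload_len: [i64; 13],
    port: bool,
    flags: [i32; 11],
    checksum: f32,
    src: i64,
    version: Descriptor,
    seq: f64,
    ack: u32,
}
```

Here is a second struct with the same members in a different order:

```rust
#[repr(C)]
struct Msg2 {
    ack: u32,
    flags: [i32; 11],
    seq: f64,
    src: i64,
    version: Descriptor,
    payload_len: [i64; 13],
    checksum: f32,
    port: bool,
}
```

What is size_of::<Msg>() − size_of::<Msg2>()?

8

Descriptor: 0..2  f  (2B, 2-aligned); 2..4  -- padding (2B); 4..8  h  (4B, 4-aligned); 8..9  a  (1B, 1-aligned); 9..12  -- tail padding (3B); sizeof = 12, alignof = 4
0..104  payload_len  (104B, 8-aligned)
104..105  port  (1B, 1-aligned)
105..108  -- padding (3B)
108..152  flags  (44B, 4-aligned)
152..156  checksum  (4B, 4-aligned)
156..160  -- padding (4B)
160..168  src  (8B, 8-aligned)
168..180  version  (12B, 4-aligned)
180..184  -- padding (4B)
184..192  seq  (8B, 8-aligned)
192..196  ack  (4B, 4-aligned)
196..200  -- tail padding (4B)
sizeof = 200, alignof = 8
— Msg2 —
0..4  ack  (4B, 4-aligned)
4..48  flags  (44B, 4-aligned)
48..56  seq  (8B, 8-aligned)
56..64  src  (8B, 8-aligned)
64..76  version  (12B, 4-aligned)
76..80  -- padding (4B)
80..184  payload_len  (104B, 8-aligned)
184..188  checksum  (4B, 4-aligned)
188..189  port  (1B, 1-aligned)
189..192  -- tail padding (3B)
sizeof = 192, alignof = 8
200 − 192 = 8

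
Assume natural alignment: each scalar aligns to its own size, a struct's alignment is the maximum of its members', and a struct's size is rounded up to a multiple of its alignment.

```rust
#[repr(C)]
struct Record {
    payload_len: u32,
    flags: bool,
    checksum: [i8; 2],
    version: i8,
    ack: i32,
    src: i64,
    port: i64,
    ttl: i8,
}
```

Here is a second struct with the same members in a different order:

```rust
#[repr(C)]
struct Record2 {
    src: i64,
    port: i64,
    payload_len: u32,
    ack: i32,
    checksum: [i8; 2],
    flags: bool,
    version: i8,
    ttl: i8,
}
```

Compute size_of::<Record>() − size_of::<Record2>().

0..4  payload_len  (4B, 4-aligned)
4..5  flags  (1B, 1-aligned)
5..7  checksum  (2B, 1-aligned)
7..8  version  (1B, 1-aligned)
8..12  ack  (4B, 4-aligned)
12..16  -- padding (4B)
16..24  src  (8B, 8-aligned)
24..32  port  (8B, 8-aligned)
32..33  ttl  (1B, 1-aligned)
33..40  -- tail padding (7B)
sizeof = 40, alignof = 8
— Record2 —
0..8  src  (8B, 8-aligned)
8..16  port  (8B, 8-aligned)
16..20  payload_len  (4B, 4-aligned)
20..24  ack  (4B, 4-aligned)
24..26  checksum  (2B, 1-aligned)
26..27  flags  (1B, 1-aligned)
27..28  version  (1B, 1-aligned)
28..29  ttl  (1B, 1-aligned)
29..32  -- tail padding (3B)
sizeof = 32, alignof = 8
40 − 32 = 8

8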